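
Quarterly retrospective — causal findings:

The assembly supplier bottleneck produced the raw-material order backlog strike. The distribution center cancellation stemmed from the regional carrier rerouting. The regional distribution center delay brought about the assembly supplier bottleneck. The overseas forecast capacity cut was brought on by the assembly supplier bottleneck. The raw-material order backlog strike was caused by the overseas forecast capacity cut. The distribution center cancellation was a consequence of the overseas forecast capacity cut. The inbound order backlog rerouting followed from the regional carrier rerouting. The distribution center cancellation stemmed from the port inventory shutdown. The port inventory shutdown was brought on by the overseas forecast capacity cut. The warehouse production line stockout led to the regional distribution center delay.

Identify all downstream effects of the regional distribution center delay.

the assembly supplier bottleneck, the distribution center cancellation, the overseas forecast capacity cut, the port inventory shutdown, the raw-material order backlog strike

Direct effects: the assembly supplier bottleneck.
2 steps out: the overseas forecast capacity cut, the raw-material order backlog strike.
3 steps out: the port inventory shutdown, the distribution center cancellation.
Not reachable from it: the warehouse production line stockout, the regional carrier rerouting, the inbound order backlog rerouting.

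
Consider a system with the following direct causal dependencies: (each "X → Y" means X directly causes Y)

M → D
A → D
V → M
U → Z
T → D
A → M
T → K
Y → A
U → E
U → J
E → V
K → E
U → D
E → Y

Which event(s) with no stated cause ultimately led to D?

Tracing upstream from D: D ← U.
A separate upstream branch: D ← T.
Each of those chain origins has no stated cause.

T, U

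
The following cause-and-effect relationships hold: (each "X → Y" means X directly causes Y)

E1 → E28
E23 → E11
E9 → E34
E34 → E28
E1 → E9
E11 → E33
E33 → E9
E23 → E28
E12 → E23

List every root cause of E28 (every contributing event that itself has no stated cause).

E1, E12

Tracing upstream from E28: E28 ← E23 ← E12.
A separate upstream branch: E28 ← E1.
Each of those chain origins has no stated cause.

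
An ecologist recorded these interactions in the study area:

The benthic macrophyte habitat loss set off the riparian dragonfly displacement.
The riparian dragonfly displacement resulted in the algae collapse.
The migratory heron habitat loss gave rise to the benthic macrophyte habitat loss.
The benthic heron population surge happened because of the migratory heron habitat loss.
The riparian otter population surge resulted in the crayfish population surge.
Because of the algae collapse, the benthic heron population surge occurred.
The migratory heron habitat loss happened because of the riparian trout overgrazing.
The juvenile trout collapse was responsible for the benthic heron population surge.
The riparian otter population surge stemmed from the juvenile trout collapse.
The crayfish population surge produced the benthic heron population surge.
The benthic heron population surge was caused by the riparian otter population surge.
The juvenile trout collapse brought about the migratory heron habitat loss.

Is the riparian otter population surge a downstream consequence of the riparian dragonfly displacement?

No

The riparian dragonfly displacement leads to the algae collapse, the benthic heron population surge; the riparian otter population surge is not among them.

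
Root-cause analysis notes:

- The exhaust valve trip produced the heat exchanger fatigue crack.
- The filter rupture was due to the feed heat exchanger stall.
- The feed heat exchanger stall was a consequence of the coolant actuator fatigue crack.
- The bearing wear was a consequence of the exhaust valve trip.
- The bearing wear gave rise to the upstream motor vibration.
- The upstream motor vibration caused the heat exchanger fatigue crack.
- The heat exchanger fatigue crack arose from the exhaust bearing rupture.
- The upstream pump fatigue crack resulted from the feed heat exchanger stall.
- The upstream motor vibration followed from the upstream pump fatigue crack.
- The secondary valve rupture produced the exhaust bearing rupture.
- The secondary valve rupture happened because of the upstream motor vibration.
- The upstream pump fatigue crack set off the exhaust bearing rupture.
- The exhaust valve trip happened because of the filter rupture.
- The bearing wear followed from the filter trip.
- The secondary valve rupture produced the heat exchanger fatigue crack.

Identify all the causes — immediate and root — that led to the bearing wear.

the coolant actuator fatigue crack, the exhaust valve trip, the feed heat exchanger stall, the filter rupture, the filter trip

Immediate causes of the bearing wear: the exhaust valve trip, the filter trip.
Further upstream: the coolant actuator fatigue crack, the feed heat exchanger stall, the filter rupture.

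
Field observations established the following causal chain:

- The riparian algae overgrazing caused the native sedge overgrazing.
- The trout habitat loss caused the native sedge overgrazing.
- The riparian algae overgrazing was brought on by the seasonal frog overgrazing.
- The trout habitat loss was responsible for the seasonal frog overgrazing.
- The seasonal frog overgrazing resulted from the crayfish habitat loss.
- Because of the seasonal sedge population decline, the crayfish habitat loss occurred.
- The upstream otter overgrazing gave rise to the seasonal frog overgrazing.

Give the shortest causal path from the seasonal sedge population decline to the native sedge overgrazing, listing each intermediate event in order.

the seasonal sedge population decline → the crayfish habitat loss
the crayfish habitat loss → the seasonal frog overgrazing
the seasonal frog overgrazing → the riparian algae overgrazing
the riparian algae overgrazing → the native sedge overgrazing
Length: 4 steps.

the seasonal sedge population decline → the crayfish habitat loss → the seasonal frog overgrazing → the riparian algae overgrazing → the native sedge overgrazing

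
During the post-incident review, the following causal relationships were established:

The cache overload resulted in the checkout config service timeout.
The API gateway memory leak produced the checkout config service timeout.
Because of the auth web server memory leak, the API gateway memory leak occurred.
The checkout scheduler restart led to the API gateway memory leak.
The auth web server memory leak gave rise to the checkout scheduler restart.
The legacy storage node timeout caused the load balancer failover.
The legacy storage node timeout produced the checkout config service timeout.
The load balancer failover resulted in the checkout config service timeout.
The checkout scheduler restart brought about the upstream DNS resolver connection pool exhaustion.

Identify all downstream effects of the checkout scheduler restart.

the API gateway memory leak, the checkout config service timeout, the upstream DNS resolver connection pool exhaustion

Direct effects: the upstream DNS resolver connection pool exhaustion, the API gateway memory leak.
2 steps out: the checkout config service timeout.
Not reachable from it: the auth web server memory leak, the legacy storage node timeout, the load balancer failover, the cache overload.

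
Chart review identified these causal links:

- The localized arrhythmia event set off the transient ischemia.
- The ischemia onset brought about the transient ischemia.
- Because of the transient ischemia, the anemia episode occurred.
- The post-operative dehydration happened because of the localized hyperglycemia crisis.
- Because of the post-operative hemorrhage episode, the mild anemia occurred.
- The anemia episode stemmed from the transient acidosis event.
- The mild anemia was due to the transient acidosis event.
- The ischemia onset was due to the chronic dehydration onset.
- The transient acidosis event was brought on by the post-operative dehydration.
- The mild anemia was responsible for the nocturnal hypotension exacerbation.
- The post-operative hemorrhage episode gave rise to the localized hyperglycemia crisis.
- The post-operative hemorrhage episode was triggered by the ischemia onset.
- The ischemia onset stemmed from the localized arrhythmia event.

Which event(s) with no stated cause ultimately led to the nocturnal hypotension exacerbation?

Tracing upstream from the nocturnal hypotension exacerbation: the nocturnal hypotension exacerbation ← the mild anemia ← the post-operative hemorrhage episode ← the ischemia onset ← the localized arrhythmia event.
A separate upstream branch: the nocturnal hypotension exacerbation ← the mild anemia ← the post-operative hemorrhage episode ← the ischemia onset ← the chronic dehydration onset.
Each of those chain origins has no stated cause.

the chronic dehydration onset, the localized arrhythmia event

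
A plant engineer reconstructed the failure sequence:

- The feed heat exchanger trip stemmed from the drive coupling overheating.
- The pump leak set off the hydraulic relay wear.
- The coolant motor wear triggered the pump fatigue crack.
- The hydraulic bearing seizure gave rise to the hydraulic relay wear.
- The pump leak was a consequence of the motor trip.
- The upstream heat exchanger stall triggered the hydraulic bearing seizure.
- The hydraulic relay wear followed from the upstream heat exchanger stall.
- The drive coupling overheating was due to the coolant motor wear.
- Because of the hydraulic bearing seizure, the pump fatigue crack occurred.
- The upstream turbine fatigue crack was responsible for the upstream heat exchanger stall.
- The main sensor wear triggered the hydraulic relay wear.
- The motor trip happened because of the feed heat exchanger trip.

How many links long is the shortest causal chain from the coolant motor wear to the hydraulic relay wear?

5

Shortest chain: the coolant motor wear → the drive coupling overheating → the feed heat exchanger trip → the motor trip → the pump leak → the hydraulic relay wear.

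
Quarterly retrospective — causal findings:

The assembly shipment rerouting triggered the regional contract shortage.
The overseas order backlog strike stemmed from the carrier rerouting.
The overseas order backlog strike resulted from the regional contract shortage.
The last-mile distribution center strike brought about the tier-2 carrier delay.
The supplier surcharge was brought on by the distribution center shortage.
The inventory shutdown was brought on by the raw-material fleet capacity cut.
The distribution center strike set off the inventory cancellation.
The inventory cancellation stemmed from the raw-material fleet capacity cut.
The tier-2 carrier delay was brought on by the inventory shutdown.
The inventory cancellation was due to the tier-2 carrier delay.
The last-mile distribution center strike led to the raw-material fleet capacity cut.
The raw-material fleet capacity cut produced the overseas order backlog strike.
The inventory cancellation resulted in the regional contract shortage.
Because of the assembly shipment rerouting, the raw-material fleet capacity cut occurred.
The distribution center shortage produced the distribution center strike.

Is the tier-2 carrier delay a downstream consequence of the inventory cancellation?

No

The inventory cancellation leads to the regional contract shortage, the overseas order backlog strike; the tier-2 carrier delay is not among them.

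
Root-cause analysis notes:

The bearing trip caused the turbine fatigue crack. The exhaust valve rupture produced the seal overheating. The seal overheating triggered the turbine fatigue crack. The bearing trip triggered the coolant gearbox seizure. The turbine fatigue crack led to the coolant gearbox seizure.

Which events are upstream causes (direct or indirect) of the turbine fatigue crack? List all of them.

Immediate causes of the turbine fatigue crack: the bearing trip, the seal overheating.
Further upstream: the exhaust valve rupture.

the bearing trip, the exhaust valve rupture, the seal overheating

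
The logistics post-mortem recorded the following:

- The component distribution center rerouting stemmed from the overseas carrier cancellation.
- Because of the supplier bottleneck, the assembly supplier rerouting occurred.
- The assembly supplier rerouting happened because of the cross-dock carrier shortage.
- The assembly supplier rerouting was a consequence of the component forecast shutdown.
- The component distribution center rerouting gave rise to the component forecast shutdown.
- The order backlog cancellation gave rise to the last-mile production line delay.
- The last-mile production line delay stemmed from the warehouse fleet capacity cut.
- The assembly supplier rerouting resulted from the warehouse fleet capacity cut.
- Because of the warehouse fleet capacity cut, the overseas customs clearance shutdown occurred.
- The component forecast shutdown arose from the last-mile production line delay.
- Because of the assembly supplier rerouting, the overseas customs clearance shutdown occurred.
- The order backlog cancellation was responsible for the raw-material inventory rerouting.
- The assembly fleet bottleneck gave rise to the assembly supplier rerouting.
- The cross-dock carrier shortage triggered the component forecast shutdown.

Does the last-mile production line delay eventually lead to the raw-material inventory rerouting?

The last-mile production line delay leads to the component forecast shutdown, the assembly supplier rerouting, the overseas customs clearance shutdown; the raw-material inventory rerouting is not among them.

No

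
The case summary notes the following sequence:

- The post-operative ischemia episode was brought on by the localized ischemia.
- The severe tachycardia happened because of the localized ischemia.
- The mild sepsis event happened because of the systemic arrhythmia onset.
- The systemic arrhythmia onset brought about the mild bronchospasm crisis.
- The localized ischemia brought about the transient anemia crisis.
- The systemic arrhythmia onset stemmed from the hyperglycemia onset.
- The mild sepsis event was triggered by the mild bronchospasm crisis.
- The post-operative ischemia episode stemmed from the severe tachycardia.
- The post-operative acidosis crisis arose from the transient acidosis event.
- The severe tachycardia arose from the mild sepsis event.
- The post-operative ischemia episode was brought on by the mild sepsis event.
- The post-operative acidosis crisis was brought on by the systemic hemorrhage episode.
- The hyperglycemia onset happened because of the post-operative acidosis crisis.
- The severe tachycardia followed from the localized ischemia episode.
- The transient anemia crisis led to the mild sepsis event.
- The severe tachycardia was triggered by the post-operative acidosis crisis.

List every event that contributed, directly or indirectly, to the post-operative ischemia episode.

the hyperglycemia onset, the localized ischemia, the localized ischemia episode, the mild bronchospasm crisis, the mild sepsis event, the post-operative acidosis crisis, the severe tachycardia, the systemic arrhythmia onset, the systemic hemorrhage episode, the transient acidosis event, the transient anemia crisis

Immediate causes of the post-operative ischemia episode: the localized ischemia, the mild sepsis event, the severe tachycardia.
Further upstream: the systemic hemorrhage episode, the transient acidosis event, the post-operative acidosis crisis, the hyperglycemia onset, the localized ischemia episode, the systemic arrhythmia onset, the mild bronchospasm crisis, the transient anemia crisis.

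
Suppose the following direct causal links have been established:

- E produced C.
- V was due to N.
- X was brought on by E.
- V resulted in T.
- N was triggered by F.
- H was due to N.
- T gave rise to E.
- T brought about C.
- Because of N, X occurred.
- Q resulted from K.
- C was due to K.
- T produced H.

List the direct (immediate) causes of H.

N, T

Upstream contributors include F, V, but only N, T feed directly into H.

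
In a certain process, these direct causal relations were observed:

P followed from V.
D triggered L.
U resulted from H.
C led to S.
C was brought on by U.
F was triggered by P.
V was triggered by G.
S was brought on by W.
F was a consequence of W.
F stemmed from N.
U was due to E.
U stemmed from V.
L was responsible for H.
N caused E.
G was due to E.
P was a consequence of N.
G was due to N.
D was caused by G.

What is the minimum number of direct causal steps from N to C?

3

Shortest chain: N → E → U → C.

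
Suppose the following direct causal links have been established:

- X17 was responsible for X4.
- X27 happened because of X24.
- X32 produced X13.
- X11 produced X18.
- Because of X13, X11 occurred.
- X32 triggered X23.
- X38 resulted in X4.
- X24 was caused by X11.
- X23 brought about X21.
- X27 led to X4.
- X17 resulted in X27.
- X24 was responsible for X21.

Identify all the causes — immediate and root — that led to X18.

X11, X13, X32

Immediate cause of X18: X11.
Further upstream: X32, X13.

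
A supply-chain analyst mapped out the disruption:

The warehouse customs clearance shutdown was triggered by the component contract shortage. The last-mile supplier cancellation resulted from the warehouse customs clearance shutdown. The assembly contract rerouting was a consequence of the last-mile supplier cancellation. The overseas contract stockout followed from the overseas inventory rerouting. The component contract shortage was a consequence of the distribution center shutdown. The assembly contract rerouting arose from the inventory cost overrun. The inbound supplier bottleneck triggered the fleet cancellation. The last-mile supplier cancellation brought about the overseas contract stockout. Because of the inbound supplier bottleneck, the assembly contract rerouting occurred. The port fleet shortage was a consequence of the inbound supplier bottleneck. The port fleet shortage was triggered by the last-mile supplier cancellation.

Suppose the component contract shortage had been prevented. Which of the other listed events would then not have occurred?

the last-mile supplier cancellation, the warehouse customs clearance shutdown

Downstream of the component contract shortage: the warehouse customs clearance shutdown, the last-mile supplier cancellation, the port fleet shortage, the assembly contract rerouting, the overseas contract stockout.
Of those, still caused via another path: the port fleet shortage, the assembly contract rerouting, the overseas contract stockout.
The remainder have no surviving cause.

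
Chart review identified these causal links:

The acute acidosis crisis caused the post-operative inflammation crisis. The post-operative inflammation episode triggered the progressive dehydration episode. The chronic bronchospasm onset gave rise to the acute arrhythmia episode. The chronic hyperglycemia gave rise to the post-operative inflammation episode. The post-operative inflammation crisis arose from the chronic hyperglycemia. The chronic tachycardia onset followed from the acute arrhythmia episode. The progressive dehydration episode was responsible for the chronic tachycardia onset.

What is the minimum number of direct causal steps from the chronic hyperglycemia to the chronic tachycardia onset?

Shortest chain: the chronic hyperglycemia → the post-operative inflammation episode → the progressive dehydration episode → the chronic tachycardia onset.

3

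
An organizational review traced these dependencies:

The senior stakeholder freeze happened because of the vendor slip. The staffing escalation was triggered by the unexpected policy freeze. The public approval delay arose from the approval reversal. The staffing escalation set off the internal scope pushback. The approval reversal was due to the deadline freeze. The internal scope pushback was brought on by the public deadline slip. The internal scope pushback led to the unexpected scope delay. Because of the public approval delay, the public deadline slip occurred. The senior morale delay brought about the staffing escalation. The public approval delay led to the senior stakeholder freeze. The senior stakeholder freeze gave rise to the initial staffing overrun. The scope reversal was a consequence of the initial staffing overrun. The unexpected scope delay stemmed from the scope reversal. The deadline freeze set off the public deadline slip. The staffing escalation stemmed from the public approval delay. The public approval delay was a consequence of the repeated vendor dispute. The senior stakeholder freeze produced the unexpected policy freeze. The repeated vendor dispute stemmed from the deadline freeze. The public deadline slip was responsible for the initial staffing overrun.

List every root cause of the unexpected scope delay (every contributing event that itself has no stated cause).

Tracing upstream from the unexpected scope delay: the unexpected scope delay ← the internal scope pushback ← the public deadline slip ← the deadline freeze.
A separate upstream branch: the unexpected scope delay ← the scope reversal ← the initial staffing overrun ← the senior stakeholder freeze ← the vendor slip.
A separate upstream branch: the unexpected scope delay ← the internal scope pushback ← the staffing escalation ← the senior morale delay.
Each of those chain origins has no stated cause.

the deadline freeze, the senior morale delay, the vendor slip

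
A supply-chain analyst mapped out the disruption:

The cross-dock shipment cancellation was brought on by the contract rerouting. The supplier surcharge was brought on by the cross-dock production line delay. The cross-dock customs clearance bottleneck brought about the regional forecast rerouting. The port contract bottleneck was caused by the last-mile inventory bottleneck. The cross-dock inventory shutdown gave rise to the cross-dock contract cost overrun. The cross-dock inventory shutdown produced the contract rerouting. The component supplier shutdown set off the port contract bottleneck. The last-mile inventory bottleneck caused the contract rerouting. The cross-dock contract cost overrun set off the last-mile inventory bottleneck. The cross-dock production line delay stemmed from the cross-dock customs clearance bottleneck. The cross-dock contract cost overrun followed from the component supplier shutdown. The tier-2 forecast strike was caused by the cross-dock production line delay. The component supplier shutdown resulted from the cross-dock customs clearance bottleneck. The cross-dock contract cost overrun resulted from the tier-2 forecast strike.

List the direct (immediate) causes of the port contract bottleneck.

Upstream contributors include the cross-dock customs clearance bottleneck, the cross-dock production line delay, the tier-2 forecast strike, the cross-dock inventory shutdown, the cross-dock contract cost overrun, but only the component supplier shutdown, the last-mile inventory bottleneck feed directly into the port contract bottleneck.

the component supplier shutdown, the last-mile inventory bottleneck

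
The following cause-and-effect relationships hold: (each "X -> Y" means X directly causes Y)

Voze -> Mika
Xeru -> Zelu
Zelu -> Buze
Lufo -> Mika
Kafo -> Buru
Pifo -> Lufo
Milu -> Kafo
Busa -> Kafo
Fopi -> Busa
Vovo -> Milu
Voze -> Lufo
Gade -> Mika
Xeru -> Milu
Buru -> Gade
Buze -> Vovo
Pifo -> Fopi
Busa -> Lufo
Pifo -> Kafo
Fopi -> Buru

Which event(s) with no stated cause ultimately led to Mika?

Tracing upstream from Mika: Mika ← Lufo ← Pifo.
A separate upstream branch: Mika ← Gade ← Buru ← Kafo ← Milu ← Xeru.
A separate upstream branch: Mika ← Voze.
Each of those chain origins has no stated cause.

Pifo, Voze, Xeru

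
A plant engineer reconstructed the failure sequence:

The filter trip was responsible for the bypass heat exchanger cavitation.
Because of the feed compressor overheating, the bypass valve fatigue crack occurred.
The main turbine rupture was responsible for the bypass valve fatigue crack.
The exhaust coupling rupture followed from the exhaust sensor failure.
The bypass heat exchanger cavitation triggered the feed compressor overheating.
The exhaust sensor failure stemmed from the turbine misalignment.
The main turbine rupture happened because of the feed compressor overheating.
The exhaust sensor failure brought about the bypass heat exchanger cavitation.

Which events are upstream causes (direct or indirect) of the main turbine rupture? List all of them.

Immediate cause of the main turbine rupture: the feed compressor overheating.
Further upstream: the turbine misalignment, the exhaust sensor failure, the bypass heat exchanger cavitation, the filter trip.

the bypass heat exchanger cavitation, the exhaust sensor failure, the feed compressor overheating, the filter trip, the turbine misalignment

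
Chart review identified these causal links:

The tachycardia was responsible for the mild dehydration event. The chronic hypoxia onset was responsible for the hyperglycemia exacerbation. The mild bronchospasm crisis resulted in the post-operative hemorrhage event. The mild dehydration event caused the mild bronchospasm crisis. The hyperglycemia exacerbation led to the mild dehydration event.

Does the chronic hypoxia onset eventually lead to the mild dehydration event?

Yes

There is a causal chain: the chronic hypoxia onset → the hyperglycemia exacerbation → the mild dehydration event.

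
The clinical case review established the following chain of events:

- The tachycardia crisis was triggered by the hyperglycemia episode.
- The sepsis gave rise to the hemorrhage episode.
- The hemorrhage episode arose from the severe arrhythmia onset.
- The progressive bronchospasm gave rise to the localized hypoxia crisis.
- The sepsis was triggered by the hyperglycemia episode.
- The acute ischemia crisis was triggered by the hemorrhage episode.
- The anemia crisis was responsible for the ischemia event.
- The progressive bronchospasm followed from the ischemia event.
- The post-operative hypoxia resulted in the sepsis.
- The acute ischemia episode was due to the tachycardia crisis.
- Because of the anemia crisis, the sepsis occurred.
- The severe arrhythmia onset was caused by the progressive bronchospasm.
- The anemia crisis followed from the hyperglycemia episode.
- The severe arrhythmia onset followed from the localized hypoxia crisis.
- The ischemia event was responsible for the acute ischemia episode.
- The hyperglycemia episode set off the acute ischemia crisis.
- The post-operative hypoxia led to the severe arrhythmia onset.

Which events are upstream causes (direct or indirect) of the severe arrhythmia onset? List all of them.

the anemia crisis, the hyperglycemia episode, the ischemia event, the localized hypoxia crisis, the post-operative hypoxia, the progressive bronchospasm

Immediate causes of the severe arrhythmia onset: the post-operative hypoxia, the progressive bronchospasm, the localized hypoxia crisis.
Further upstream: the hyperglycemia episode, the anemia crisis, the ischemia event.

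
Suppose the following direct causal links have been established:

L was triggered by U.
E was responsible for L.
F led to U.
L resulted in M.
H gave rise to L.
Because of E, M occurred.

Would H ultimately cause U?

No

H leads to L, M; U is not among them.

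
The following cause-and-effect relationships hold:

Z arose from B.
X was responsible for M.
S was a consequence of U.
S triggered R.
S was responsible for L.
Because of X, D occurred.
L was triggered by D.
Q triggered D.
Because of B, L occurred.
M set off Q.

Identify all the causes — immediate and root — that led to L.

Immediate causes of L: B, D, S.
Further upstream: X, M, Q, U.

B, D, M, Q, S, U, X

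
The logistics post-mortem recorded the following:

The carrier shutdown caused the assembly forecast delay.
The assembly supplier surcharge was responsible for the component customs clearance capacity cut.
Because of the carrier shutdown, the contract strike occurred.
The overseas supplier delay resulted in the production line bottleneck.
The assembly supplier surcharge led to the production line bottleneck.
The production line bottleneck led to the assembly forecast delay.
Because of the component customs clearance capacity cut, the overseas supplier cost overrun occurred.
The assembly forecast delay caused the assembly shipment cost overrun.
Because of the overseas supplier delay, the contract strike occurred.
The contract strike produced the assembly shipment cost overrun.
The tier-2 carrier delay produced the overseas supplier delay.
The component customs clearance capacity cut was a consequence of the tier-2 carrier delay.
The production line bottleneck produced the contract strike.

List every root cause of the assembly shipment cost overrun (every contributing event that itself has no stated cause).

Tracing upstream from the assembly shipment cost overrun: the assembly shipment cost overrun ← the contract strike ← the production line bottleneck ← the assembly supplier surcharge.
A separate upstream branch: the assembly shipment cost overrun ← the contract strike ← the overseas supplier delay ← the tier-2 carrier delay.
A separate upstream branch: the assembly shipment cost overrun ← the contract strike ← the carrier shutdown.
Each of those chain origins has no stated cause.

the assembly supplier surcharge, the carrier shutdown, the tier-2 carrier delay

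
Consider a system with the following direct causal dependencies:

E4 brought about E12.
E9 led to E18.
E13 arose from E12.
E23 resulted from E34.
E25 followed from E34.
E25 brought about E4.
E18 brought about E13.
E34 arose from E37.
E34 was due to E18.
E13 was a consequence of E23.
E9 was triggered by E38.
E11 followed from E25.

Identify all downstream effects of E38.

E11, E12, E13, E18, E23, E25, E34, E4, E9

Direct effects: E9.
2 steps out: E18.
3 steps out: E34, E13.
4 steps out: E25, E23.
5 steps out: E11, E4.
6 steps out: E12.
Not reachable from it: E37.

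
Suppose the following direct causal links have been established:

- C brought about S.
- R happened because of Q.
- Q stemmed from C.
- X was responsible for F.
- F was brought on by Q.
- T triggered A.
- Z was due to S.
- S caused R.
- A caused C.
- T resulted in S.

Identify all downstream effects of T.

A, C, F, Q, R, S, Z

Direct effects: A, S.
2 steps out: C, Z, R.
3 steps out: Q.
4 steps out: F.
Not reachable from it: X.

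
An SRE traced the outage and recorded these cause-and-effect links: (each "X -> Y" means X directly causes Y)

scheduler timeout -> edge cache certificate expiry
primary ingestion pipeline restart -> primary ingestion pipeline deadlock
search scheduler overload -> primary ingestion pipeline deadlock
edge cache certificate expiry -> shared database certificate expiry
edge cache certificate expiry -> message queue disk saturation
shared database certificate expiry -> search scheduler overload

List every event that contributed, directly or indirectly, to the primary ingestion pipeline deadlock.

the edge cache certificate expiry, the primary ingestion pipeline restart, the scheduler timeout, the search scheduler overload, the shared database certificate expiry

Immediate causes of the primary ingestion pipeline deadlock: the primary ingestion pipeline restart, the search scheduler overload.
Further upstream: the scheduler timeout, the edge cache certificate expiry, the shared database certificate expiry.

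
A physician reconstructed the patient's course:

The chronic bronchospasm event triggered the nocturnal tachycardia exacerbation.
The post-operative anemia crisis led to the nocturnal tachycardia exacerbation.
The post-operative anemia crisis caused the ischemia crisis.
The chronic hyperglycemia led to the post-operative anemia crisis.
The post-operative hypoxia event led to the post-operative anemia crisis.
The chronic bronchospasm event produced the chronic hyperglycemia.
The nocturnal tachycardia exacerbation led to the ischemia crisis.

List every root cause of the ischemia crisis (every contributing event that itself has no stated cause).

the chronic bronchospasm event, the post-operative hypoxia event

Tracing upstream from the ischemia crisis: the ischemia crisis ← the nocturnal tachycardia exacerbation ← the chronic bronchospasm event.
A separate upstream branch: the ischemia crisis ← the post-operative anemia crisis ← the post-operative hypoxia event.
Each of those chain origins has no stated cause.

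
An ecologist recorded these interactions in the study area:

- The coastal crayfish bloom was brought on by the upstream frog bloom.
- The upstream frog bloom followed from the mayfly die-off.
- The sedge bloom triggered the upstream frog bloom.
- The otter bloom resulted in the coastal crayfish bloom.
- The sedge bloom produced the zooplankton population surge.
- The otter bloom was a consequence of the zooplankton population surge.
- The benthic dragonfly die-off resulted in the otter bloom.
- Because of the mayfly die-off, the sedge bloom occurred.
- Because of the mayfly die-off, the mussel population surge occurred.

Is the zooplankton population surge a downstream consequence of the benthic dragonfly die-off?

The benthic dragonfly die-off leads to the otter bloom, the coastal crayfish bloom; the zooplankton population surge is not among them.

No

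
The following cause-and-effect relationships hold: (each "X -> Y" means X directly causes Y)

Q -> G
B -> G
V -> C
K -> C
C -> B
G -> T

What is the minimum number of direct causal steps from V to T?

4

Shortest chain: V → C → B → G → T.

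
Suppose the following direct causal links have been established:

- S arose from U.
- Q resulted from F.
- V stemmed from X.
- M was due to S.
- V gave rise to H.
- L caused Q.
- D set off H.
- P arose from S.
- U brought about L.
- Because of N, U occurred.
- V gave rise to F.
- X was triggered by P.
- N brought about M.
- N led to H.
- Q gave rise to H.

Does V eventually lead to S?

No

V leads to F, Q, H; S is not among them.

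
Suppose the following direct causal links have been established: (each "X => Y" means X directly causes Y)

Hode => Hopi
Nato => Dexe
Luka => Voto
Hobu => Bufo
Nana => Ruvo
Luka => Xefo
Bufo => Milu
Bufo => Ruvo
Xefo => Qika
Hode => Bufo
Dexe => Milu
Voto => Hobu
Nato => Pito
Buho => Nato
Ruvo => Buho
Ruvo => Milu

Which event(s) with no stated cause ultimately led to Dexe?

Tracing upstream from Dexe: Dexe ← Nato ← Buho ← Ruvo ← Bufo ← Hobu ← Voto ← Luka.
A separate upstream branch: Dexe ← Nato ← Buho ← Ruvo ← Bufo ← Hode.
A separate upstream branch: Dexe ← Nato ← Buho ← Ruvo ← Nana.
Each of those chain origins has no stated cause.

Hode, Luka, Nana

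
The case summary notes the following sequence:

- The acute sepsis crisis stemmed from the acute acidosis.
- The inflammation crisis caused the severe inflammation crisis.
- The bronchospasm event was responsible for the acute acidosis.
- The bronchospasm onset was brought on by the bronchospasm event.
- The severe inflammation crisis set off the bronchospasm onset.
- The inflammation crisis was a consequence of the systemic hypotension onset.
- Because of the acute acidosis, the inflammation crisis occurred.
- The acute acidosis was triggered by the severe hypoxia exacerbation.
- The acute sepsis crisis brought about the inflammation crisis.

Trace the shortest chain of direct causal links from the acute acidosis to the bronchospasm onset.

the acute acidosis → the inflammation crisis
the inflammation crisis → the severe inflammation crisis
the severe inflammation crisis → the bronchospasm onset
Length: 3 steps.

the acute acidosis → the inflammation crisis → the severe inflammation crisis → the bronchospasm onset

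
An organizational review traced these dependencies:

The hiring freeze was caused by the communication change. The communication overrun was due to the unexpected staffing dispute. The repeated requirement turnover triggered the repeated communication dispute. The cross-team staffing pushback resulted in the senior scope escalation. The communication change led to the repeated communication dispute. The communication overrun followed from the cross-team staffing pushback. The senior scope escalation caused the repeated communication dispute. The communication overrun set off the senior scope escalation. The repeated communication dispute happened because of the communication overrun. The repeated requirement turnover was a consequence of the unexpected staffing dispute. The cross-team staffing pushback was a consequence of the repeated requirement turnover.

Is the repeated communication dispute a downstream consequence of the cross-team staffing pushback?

There is a causal chain: the cross-team staffing pushback → the communication overrun → the repeated communication dispute.

Yes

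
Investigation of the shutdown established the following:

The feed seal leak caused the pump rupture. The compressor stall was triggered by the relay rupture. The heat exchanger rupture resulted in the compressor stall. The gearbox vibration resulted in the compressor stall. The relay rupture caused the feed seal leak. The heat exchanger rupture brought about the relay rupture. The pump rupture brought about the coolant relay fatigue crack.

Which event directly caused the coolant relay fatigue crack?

the pump rupture

Upstream contributors include the heat exchanger rupture, the relay rupture, the feed seal leak, but only the pump rupture feeds directly into the coolant relay fatigue crack.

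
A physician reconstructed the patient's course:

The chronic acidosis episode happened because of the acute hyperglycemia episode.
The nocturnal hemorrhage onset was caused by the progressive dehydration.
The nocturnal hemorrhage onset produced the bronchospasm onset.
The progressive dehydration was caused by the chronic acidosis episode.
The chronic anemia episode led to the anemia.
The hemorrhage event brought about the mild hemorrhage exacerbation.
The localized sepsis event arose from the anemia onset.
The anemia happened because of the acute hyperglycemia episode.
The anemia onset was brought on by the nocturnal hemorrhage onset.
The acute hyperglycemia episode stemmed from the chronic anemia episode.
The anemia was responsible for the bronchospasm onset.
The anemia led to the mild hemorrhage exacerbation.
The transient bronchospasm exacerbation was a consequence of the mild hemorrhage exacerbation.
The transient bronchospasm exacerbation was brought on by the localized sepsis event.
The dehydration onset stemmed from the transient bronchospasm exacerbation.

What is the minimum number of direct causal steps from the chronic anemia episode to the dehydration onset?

Shortest chain: the chronic anemia episode → the anemia → the mild hemorrhage exacerbation → the transient bronchospasm exacerbation → the dehydration onset.

4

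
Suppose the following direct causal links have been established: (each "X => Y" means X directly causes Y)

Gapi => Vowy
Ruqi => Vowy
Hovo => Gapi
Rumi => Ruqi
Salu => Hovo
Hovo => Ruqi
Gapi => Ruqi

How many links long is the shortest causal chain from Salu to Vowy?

3

Shortest chain: Salu → Hovo → Gapi → Vowy.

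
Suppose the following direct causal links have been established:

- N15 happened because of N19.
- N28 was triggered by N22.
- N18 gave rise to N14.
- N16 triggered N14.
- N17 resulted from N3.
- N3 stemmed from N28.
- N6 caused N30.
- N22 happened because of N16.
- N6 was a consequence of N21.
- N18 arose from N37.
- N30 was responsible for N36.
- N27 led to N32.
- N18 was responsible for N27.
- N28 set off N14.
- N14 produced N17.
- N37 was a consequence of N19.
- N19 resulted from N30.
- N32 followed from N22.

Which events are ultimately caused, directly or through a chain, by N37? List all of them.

N14, N17, N18, N27, N32

Direct effects: N18.
2 steps out: N27, N14.
3 steps out: N32, N17.
Not reachable from it: N16, N21, N6, N30, N36, N19, N22, N15, N28, N3.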